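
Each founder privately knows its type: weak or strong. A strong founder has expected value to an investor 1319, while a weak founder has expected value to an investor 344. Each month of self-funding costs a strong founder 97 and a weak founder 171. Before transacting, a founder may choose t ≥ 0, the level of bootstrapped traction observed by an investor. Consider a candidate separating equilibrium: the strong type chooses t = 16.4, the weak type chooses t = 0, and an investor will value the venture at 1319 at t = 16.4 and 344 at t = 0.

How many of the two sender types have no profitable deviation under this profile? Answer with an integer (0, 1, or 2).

Weak type: stay at 0 → 344; mimic → 1319 − 171 × 16.4 = -1485.4. IC holds (344 ≥ -1485.4).
Strong type: signal → 1319 − 97 × 16.4 = -271.8; deviate to 0 → 344. IC fails (-271.8 < 344).
1 of 2 constraints hold, so this profile is not an equilibrium.

1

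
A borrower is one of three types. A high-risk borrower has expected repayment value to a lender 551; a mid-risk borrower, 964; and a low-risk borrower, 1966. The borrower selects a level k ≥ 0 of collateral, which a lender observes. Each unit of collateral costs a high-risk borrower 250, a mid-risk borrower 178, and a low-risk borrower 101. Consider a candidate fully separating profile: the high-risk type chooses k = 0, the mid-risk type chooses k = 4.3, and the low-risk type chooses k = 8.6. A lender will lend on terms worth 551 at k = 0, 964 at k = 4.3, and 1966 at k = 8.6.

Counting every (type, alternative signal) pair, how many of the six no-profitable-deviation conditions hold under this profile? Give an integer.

4

Low-risk (own payoff 1966 − 101×8.6 = 1097.4): to k=0 gives 551 → no gain ✓; to k=4.3 gives 964 − 101×4.3 = 529.7 → no gain ✓.
High-risk (own payoff 551): to k=4.3 gives 964 − 250×4.3 = -111 → no gain ✓; to k=8.6 gives 1966 − 250×8.6 = -184 → no gain ✓.
Mid-risk (own payoff 964 − 178×4.3 = 198.6): to k=0 gives 551 → profitable ✗; to k=8.6 gives 1966 − 178×8.6 = 435.2 → profitable ✗.
4 of the 6 constraints hold; not an equilibrium.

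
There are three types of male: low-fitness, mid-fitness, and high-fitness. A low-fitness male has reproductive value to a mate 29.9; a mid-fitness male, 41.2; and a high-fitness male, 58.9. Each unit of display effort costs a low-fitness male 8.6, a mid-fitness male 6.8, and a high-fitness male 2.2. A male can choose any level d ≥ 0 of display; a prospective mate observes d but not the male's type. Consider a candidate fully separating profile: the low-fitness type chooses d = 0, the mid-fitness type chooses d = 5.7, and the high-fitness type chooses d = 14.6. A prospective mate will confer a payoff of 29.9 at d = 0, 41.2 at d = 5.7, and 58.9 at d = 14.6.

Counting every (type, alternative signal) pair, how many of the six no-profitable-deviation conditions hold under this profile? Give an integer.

Low-fitness (own payoff 29.9): to d=5.7 gives 41.2 − 8.6×5.7 = -7.82 → no gain ✓; to d=14.6 gives 58.9 − 8.6×14.6 = -66.66 → no gain ✓.
High-fitness (own payoff 58.9 − 2.2×14.6 = 26.78): to d=0 gives 29.9 → profitable ✗; to d=5.7 gives 41.2 − 2.2×5.7 = 28.66 → profitable ✗.
Mid-fitness (own payoff 41.2 − 6.8×5.7 = 2.44): to d=0 gives 29.9 → profitable ✗; to d=14.6 gives 58.9 − 6.8×14.6 = -40.38 → no gain ✓.
3 of the 6 constraints hold; not an equilibrium.

3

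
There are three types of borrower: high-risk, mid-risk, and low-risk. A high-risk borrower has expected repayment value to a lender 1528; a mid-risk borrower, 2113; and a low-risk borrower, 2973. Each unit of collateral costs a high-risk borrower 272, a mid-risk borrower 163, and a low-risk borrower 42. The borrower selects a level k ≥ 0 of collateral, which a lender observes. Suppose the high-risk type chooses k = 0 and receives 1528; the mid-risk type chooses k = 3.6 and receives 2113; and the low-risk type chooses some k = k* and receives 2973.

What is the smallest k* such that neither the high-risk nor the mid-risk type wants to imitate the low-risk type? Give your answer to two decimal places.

8.88

Mid-risk type (on-path payoff 2113 − 163×3.6 = 1526.2) won't mimic when 1526.2 ≥ 2973 − 163·k*, i.e. k* ≥ 8.88.
High-risk type (on-path payoff 1528) won't mimic when 1528 ≥ 2973 − 272·k*, i.e. k* ≥ 5.31.
Both must hold, so k* = max(5.31, 8.88) = 8.88. The mid-risk type's constraint binds.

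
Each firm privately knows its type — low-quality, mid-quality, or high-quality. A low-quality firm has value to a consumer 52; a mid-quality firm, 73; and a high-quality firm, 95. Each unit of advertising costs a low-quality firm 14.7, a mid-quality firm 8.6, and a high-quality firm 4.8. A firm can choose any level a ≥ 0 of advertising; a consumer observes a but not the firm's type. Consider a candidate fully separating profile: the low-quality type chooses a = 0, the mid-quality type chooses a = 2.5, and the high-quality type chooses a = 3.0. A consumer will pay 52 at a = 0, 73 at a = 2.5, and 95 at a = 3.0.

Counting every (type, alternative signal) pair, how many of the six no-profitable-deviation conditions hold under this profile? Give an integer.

4

Mid-quality (own payoff 73 − 8.6×2.5 = 51.5): to a=0 gives 52 → profitable ✗; to a=3.0 gives 95 − 8.6×3.0 = 69.2 → profitable ✗.
Low-quality (own payoff 52): to a=2.5 gives 73 − 14.7×2.5 = 36.25 → no gain ✓; to a=3.0 gives 95 − 14.7×3.0 = 50.9 → no gain ✓.
High-quality (own payoff 95 − 4.8×3.0 = 80.6): to a=0 gives 52 → no gain ✓; to a=2.5 gives 73 − 4.8×2.5 = 61 → no gain ✓.
4 of the 6 constraints hold; not an equilibrium.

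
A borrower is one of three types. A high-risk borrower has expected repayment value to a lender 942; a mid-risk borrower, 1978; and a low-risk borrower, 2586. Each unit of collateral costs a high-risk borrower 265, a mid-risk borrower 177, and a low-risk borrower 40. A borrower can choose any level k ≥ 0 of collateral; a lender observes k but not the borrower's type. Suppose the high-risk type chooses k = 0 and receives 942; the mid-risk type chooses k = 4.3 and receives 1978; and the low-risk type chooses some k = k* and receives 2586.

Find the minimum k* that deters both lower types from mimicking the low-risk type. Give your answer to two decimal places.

Mid-risk type (on-path payoff 1978 − 177×4.3 = 1216.9) won't mimic when 1216.9 ≥ 2586 − 177·k*, i.e. k* ≥ 7.74.
High-risk type (on-path payoff 942) won't mimic when 942 ≥ 2586 − 265·k*, i.e. k* ≥ 6.20.
Both must hold, so k* = max(6.20, 7.74) = 7.74. The mid-risk type's constraint binds.

7.74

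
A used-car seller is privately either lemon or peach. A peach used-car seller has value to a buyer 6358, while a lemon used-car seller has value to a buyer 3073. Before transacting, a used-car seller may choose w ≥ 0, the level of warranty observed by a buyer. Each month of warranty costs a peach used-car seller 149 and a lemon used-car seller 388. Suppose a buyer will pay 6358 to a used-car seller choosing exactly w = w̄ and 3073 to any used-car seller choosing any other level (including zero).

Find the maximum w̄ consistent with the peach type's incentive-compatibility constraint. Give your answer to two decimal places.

22.05

Choosing w̄ yields the peach type 6358 − 149·w̄; choosing zero yields 3073.
The peach type is indifferent at 6358 − 149·w̄ = 3073, i.e. w̄ = (6358 − 3073) / 149 ≈ 22.05.
For any w̄ above 22.05 the peach type would rather pool at zero, so separation collapses.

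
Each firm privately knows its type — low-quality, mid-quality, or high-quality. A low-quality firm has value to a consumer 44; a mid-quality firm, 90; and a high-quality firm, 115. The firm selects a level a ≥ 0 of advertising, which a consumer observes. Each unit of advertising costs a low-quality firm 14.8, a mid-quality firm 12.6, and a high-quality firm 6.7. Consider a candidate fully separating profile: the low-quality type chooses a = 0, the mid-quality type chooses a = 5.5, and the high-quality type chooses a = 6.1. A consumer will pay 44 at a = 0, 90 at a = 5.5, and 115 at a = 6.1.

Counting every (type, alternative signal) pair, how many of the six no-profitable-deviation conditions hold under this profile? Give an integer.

Mid-quality (own payoff 90 − 12.6×5.5 = 20.7): to a=0 gives 44 → profitable ✗; to a=6.1 gives 115 − 12.6×6.1 = 38.14 → profitable ✗.
High-quality (own payoff 115 − 6.7×6.1 = 74.13): to a=0 gives 44 → no gain ✓; to a=5.5 gives 90 − 6.7×5.5 = 53.15 → no gain ✓.
Low-quality (own payoff 44): to a=5.5 gives 90 − 14.8×5.5 = 8.6 → no gain ✓; to a=6.1 gives 115 − 14.8×6.1 = 24.72 → no gain ✓.
4 of the 6 constraints hold; not an equilibrium.

4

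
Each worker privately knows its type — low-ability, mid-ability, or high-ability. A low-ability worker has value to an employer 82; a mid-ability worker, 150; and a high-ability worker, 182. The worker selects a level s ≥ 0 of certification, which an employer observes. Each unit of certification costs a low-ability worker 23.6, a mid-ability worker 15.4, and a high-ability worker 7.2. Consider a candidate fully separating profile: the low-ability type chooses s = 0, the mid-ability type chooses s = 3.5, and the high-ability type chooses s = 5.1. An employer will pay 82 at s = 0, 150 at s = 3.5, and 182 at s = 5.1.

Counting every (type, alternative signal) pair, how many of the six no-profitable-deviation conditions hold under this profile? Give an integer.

Low-ability (own payoff 82): to s=3.5 gives 150 − 23.6×3.5 = 67.4 → no gain ✓; to s=5.1 gives 182 − 23.6×5.1 = 61.64 → no gain ✓.
High-ability (own payoff 182 − 7.2×5.1 = 145.28): to s=0 gives 82 → no gain ✓; to s=3.5 gives 150 − 7.2×3.5 = 124.8 → no gain ✓.
Mid-ability (own payoff 150 − 15.4×3.5 = 96.1): to s=0 gives 82 → no gain ✓; to s=5.1 gives 182 − 15.4×5.1 = 103.46 → profitable ✗.
5 of the 6 constraints hold; not an equilibrium.

5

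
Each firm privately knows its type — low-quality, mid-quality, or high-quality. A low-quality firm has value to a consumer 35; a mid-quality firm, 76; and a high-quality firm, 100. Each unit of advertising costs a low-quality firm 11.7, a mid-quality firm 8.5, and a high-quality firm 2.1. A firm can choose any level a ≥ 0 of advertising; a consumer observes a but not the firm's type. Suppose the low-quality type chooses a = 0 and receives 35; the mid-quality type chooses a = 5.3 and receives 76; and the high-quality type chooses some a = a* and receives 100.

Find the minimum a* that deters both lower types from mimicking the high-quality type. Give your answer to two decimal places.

8.12

Low-quality type (on-path payoff 35) won't mimic when 35 ≥ 100 − 11.7·a*, i.e. a* ≥ 5.56.
Mid-quality type (on-path payoff 76 − 8.5×5.3 = 30.95) won't mimic when 30.95 ≥ 100 − 8.5·a*, i.e. a* ≥ 8.12.
Both must hold, so a* = max(5.56, 8.12) = 8.12. The mid-quality type's constraint binds.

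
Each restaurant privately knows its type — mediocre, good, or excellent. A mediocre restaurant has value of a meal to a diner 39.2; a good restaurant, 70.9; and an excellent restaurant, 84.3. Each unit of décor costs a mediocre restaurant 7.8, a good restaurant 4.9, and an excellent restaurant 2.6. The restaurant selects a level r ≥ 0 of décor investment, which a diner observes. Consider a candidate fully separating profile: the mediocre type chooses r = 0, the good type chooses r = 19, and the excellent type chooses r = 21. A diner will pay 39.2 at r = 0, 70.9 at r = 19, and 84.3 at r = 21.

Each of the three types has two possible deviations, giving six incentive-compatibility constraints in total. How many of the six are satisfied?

3

Excellent (own payoff 84.3 − 2.6×21 = 29.7): to r=0 gives 39.2 → profitable ✗; to r=19 gives 70.9 − 2.6×19 = 21.5 → no gain ✓.
Good (own payoff 70.9 − 4.9×19 = -22.2): to r=0 gives 39.2 → profitable ✗; to r=21 gives 84.3 − 4.9×21 = -18.6 → profitable ✗.
Mediocre (own payoff 39.2): to r=19 gives 70.9 − 7.8×19 = -77.3 → no gain ✓; to r=21 gives 84.3 − 7.8×21 = -79.5 → no gain ✓.
3 of the 6 constraints hold; not an equilibrium.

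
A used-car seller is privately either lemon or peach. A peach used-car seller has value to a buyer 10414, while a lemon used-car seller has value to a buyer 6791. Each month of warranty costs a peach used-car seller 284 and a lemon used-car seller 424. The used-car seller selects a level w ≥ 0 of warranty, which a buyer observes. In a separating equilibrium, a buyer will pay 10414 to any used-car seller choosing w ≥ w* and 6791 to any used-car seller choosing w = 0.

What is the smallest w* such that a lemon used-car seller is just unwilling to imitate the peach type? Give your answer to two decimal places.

8.54

A lemon used-car seller choosing w = 0 receives 6791.
Imitating at w* instead would pay 10414 at cost 424·w*, netting 10414 − 424·w*.
Indifference: 6791 = 10414 − 424·w*, so w* = (10414 − 6791) / 424 ≈ 8.54.
This is the lemon type's binding incentive-compatibility constraint; any w ≥ 8.54 sustains separation on that side.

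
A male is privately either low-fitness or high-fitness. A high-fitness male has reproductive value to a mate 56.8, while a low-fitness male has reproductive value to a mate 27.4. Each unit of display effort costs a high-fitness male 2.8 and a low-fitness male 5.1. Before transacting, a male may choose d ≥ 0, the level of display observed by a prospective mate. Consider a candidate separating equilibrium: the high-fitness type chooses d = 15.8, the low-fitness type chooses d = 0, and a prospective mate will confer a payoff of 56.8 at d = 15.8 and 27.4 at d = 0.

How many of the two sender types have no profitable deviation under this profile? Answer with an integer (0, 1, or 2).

High-fitness type: signal → 56.8 − 2.8 × 15.8 = 12.56; deviate to 0 → 27.4. IC fails (12.56 < 27.4).
Low-fitness type: stay at 0 → 27.4; mimic → 56.8 − 5.1 × 15.8 = -23.78. IC holds (27.4 ≥ -23.78).
1 of 2 constraints hold, so this profile is not an equilibrium.

1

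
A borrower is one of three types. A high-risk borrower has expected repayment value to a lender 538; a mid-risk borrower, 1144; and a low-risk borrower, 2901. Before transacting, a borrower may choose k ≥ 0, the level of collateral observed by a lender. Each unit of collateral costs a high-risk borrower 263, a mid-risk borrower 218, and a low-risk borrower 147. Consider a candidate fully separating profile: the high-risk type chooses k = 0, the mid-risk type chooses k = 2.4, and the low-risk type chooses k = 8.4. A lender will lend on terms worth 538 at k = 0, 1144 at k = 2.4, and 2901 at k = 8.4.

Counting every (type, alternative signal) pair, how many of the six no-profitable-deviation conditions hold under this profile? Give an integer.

Mid-risk (own payoff 1144 − 218×2.4 = 620.8): to k=0 gives 538 → no gain ✓; to k=8.4 gives 2901 − 218×8.4 = 1069.8 → profitable ✗.
High-risk (own payoff 538): to k=2.4 gives 1144 − 263×2.4 = 512.8 → no gain ✓; to k=8.4 gives 2901 − 263×8.4 = 691.8 → profitable ✗.
Low-risk (own payoff 2901 − 147×8.4 = 1666.2): to k=0 gives 538 → no gain ✓; to k=2.4 gives 1144 − 147×2.4 = 791.2 → no gain ✓.
4 of the 6 constraints hold; not an equilibrium.

4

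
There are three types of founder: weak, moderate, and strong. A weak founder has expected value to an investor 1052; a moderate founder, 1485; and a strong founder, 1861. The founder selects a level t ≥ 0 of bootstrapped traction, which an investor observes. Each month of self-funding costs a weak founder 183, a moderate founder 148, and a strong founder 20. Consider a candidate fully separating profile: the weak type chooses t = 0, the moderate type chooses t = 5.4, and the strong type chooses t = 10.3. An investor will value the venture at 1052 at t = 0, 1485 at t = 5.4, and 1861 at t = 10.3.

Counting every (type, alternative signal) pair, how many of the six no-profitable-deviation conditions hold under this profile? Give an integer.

5

Weak (own payoff 1052): to t=5.4 gives 1485 − 183×5.4 = 496.8 → no gain ✓; to t=10.3 gives 1861 − 183×10.3 = -23.9 → no gain ✓.
Moderate (own payoff 1485 − 148×5.4 = 685.8): to t=0 gives 1052 → profitable ✗; to t=10.3 gives 1861 − 148×10.3 = 336.6 → no gain ✓.
Strong (own payoff 1861 − 20×10.3 = 1655): to t=0 gives 1052 → no gain ✓; to t=5.4 gives 1485 − 20×5.4 = 1377 → no gain ✓.
5 of the 6 constraints hold; not an equilibrium.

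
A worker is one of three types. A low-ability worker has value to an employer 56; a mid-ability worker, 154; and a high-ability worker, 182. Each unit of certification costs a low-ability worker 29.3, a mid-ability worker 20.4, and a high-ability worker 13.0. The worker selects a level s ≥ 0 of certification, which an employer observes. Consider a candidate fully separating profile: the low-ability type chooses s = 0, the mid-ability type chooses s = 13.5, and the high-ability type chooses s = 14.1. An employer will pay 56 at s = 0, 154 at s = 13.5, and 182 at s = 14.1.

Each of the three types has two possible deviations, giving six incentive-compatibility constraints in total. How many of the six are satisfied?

3

Mid-ability (own payoff 154 − 20.4×13.5 = -121.4): to s=0 gives 56 → profitable ✗; to s=14.1 gives 182 − 20.4×14.1 = -105.64 → profitable ✗.
High-ability (own payoff 182 − 13.0×14.1 = -1.3): to s=0 gives 56 → profitable ✗; to s=13.5 gives 154 − 13.0×13.5 = -21.5 → no gain ✓.
Low-ability (own payoff 56): to s=13.5 gives 154 − 29.3×13.5 = -241.55 → no gain ✓; to s=14.1 gives 182 − 29.3×14.1 = -231.13 → no gain ✓.
3 of the 6 constraints hold; not an equilibrium.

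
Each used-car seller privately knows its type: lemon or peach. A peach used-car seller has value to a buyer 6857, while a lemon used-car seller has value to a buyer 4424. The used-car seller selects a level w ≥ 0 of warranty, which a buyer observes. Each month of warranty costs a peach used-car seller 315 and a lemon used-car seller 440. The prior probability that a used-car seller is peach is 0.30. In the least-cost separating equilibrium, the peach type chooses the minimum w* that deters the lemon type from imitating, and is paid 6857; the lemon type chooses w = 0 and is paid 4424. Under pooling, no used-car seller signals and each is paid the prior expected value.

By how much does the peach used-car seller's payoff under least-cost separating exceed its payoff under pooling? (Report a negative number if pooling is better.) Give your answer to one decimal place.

Least-cost separating signal: w* solves 4424 = 6857 − 440·w*, so w* = (6857 − 4424)/440 ≈ 5.5295.
Peach type's separating payoff: 6857 − 315 × w* = 6857 − 315 × (6857 − 4424)/440 = 6857 − 766395/440 ≈ 5115.193.
Pooling payoff: 0.30 × 6857 + 0.70 × 4424 = 5153.9.
Difference: 5115.193 − 5153.9 = -38.707, i.e. -38.7 to one decimal place.
The peach type would prefer the pooling outcome.

-38.7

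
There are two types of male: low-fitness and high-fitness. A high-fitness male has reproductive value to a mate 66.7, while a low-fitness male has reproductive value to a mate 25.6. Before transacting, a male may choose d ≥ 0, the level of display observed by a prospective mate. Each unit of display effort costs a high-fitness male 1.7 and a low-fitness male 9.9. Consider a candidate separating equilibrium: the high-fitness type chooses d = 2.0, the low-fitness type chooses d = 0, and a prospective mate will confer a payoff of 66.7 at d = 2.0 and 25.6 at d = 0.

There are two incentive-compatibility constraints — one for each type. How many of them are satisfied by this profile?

High-fitness type: signal → 66.7 − 1.7 × 2.0 = 63.3; deviate to 0 → 25.6. IC holds (63.3 ≥ 25.6).
Low-fitness type: stay at 0 → 25.6; mimic → 66.7 − 9.9 × 2.0 = 46.9. IC fails (25.6 < 46.9).
1 of 2 constraints hold, so this profile is not an equilibrium.

1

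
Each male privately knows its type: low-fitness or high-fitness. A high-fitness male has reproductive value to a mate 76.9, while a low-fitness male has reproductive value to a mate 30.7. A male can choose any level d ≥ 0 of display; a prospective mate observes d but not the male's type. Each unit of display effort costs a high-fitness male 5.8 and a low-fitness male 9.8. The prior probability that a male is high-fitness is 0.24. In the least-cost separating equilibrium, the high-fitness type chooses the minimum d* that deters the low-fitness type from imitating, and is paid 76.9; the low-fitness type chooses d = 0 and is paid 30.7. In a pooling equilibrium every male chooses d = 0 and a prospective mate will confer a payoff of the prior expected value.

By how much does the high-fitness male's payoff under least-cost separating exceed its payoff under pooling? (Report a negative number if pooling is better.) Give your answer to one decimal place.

Least-cost separating signal: d* solves 30.7 = 76.9 − 9.8·d*, so d* = (76.9 − 30.7)/9.8 ≈ 4.7143.
High-fitness type's separating payoff: 76.9 − 5.8 × d* = 76.9 − 5.8 × (76.9 − 30.7)/9.8 = 76.9 − 267.96/9.8 ≈ 49.557.
Pooling payoff: 0.24 × 76.9 + 0.76 × 30.7 = 41.788.
Difference: 49.557 − 41.788 = 7.769, i.e. 7.8 to one decimal place.
The high-fitness type prefers to separate.

7.8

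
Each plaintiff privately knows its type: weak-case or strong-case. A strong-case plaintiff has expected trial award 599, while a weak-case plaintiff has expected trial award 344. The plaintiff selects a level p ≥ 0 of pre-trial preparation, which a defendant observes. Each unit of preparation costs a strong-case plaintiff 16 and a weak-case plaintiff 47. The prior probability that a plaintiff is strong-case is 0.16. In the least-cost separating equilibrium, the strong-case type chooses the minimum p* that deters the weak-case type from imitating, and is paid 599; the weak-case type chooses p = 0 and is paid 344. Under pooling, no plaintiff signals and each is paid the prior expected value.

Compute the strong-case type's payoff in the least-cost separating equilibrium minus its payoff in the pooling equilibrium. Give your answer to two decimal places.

127.39

Least-cost separating signal: p* solves 344 = 599 − 47·p*, so p* = (599 − 344)/47 ≈ 5.4255.
Strong-case type's separating payoff: 599 − 16 × p* = 599 − 16 × (599 − 344)/47 = 599 − 4080/47 ≈ 512.1915.
Pooling payoff: 0.16 × 599 + 0.84 × 344 = 384.8.
Difference: 512.1915 − 384.8 = 127.3915, i.e. 127.39 to two decimal places.
The strong-case type prefers to separate.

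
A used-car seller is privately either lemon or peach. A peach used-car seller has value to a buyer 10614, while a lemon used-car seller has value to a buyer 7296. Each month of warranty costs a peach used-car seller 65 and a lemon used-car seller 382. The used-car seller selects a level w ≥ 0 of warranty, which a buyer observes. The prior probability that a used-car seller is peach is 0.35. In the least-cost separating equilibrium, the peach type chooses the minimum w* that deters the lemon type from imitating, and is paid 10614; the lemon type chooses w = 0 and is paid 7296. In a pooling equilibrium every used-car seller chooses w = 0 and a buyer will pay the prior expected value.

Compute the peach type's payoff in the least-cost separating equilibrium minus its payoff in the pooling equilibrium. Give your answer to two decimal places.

1592.12

Least-cost separating signal: w* solves 7296 = 10614 − 382·w*, so w* = (10614 − 7296)/382 ≈ 8.6859.
Peach type's separating payoff: 10614 − 65 × w* = 10614 − 65 × (10614 − 7296)/382 = 10614 − 215670/382 ≈ 10049.4188.
Pooling payoff: 0.35 × 10614 + 0.65 × 7296 = 8457.3.
Difference: 10049.4188 − 8457.3 = 1592.1188, i.e. 1592.12 to two decimal places.
The peach type prefers to separate.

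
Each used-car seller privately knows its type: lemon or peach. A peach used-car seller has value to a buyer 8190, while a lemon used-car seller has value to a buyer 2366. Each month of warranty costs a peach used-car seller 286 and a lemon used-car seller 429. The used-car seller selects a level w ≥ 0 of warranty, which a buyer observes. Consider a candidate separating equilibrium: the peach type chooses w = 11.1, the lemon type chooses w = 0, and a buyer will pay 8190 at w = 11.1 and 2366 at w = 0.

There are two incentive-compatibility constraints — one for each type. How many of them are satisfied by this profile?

Lemon type: stay at 0 → 2366; mimic → 8190 − 429 × 11.1 = 3428.1. IC fails (2366 < 3428.1).
Peach type: signal → 8190 − 286 × 11.1 = 5015.4; deviate to 0 → 2366. IC holds (5015.4 ≥ 2366).
1 of 2 constraints hold, so this profile is not an equilibrium.

1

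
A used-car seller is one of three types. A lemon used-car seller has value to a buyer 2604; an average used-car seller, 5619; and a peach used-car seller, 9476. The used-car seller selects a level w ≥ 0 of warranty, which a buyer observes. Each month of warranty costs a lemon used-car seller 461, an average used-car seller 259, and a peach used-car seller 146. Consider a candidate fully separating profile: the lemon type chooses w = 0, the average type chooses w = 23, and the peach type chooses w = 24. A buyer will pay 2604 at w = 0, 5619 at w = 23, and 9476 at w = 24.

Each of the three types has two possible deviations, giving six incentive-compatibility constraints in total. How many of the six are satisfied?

4

Peach (own payoff 9476 − 146×24 = 5972): to w=0 gives 2604 → no gain ✓; to w=23 gives 5619 − 146×23 = 2261 → no gain ✓.
Average (own payoff 5619 − 259×23 = -338): to w=0 gives 2604 → profitable ✗; to w=24 gives 9476 − 259×24 = 3260 → profitable ✗.
Lemon (own payoff 2604): to w=23 gives 5619 − 461×23 = -4984 → no gain ✓; to w=24 gives 9476 − 461×24 = -1588 → no gain ✓.
4 of the 6 constraints hold; not an equilibrium.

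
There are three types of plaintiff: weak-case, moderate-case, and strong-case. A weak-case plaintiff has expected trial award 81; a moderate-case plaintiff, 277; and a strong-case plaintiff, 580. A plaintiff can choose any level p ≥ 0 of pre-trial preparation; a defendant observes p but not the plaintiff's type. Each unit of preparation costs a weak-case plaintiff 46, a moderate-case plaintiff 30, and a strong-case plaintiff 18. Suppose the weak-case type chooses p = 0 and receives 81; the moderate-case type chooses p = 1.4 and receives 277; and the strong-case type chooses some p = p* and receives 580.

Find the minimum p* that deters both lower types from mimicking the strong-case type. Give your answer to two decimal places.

11.50

Moderate-case type (on-path payoff 277 − 30×1.4 = 235) won't mimic when 235 ≥ 580 − 30·p*, i.e. p* ≥ 11.50.
Weak-case type (on-path payoff 81) won't mimic when 81 ≥ 580 − 46·p*, i.e. p* ≥ 10.85.
Both must hold, so p* = max(10.85, 11.50) = 11.50. The moderate-case type's constraint binds.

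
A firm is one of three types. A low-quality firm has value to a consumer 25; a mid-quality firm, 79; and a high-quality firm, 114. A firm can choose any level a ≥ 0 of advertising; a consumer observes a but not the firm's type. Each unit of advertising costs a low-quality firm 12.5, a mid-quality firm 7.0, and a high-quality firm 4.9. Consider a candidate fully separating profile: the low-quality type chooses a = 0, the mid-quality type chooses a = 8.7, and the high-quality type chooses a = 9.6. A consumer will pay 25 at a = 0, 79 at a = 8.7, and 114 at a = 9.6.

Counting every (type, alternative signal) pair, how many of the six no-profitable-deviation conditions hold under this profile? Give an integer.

Mid-quality (own payoff 79 − 7.0×8.7 = 18.1): to a=0 gives 25 → profitable ✗; to a=9.6 gives 114 − 7.0×9.6 = 46.8 → profitable ✗.
Low-quality (own payoff 25): to a=8.7 gives 79 − 12.5×8.7 = -29.75 → no gain ✓; to a=9.6 gives 114 − 12.5×9.6 = -6 → no gain ✓.
High-quality (own payoff 114 − 4.9×9.6 = 66.96): to a=0 gives 25 → no gain ✓; to a=8.7 gives 79 − 4.9×8.7 = 36.37 → no gain ✓.
4 of the 6 constraints hold; not an equilibrium.

4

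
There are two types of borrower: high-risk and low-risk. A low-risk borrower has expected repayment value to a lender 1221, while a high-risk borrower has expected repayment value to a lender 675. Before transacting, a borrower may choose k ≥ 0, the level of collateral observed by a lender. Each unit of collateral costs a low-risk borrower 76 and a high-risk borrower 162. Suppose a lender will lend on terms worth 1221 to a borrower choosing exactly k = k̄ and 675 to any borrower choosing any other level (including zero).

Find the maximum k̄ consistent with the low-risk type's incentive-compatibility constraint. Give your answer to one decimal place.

Choosing k̄ yields the low-risk type 1221 − 76·k̄; choosing zero yields 675.
The low-risk type is indifferent at 1221 − 76·k̄ = 675, i.e. k̄ = (1221 − 675) / 76 ≈ 7.2.
For any k̄ above 7.2 the low-risk type would rather pool at zero, so separation collapses.

7.2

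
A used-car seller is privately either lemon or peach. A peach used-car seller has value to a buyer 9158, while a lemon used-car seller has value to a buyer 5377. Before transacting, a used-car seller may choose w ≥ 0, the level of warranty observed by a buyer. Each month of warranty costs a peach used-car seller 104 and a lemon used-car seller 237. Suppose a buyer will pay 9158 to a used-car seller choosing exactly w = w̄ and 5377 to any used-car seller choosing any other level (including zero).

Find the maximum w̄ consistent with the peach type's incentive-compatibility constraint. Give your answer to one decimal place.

Choosing w̄ yields the peach type 9158 − 104·w̄; choosing zero yields 5377.
The peach type is indifferent at 9158 − 104·w̄ = 5377, i.e. w̄ = (9158 − 5377) / 104 ≈ 36.4.
For any w̄ above 36.4 the peach type would rather pool at zero, so separation collapses.

36.4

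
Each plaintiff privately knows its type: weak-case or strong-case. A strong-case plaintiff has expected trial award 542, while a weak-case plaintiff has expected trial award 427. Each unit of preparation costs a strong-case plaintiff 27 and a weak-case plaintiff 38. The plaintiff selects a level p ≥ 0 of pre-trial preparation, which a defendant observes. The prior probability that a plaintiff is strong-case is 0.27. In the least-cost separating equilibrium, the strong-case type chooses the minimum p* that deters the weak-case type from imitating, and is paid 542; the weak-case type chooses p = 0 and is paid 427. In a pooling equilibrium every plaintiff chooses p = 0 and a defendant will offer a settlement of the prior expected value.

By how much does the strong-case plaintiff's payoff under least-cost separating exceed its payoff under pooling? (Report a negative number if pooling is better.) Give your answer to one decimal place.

2.2

Least-cost separating signal: p* solves 427 = 542 − 38·p*, so p* = (542 − 427)/38 ≈ 3.0263.
Strong-case type's separating payoff: 542 − 27 × p* = 542 − 27 × (542 − 427)/38 = 542 − 3105/38 ≈ 460.289.
Pooling payoff: 0.27 × 542 + 0.73 × 427 = 458.05.
Difference: 460.289 − 458.05 = 2.239, i.e. 2.2 to one decimal place.
The strong-case type prefers to separate.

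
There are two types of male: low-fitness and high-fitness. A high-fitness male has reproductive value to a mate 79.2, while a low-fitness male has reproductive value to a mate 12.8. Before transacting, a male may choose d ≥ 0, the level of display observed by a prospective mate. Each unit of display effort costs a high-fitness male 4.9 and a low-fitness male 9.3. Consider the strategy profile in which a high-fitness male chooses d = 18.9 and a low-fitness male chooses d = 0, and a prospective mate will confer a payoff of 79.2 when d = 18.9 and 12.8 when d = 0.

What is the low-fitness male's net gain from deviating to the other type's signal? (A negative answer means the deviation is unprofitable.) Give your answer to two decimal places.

Playing d = 0 the low-fitness male receives 12.8.
Deviating to d = 18.9 brings payment 79.2 at cost 9.3 × 18.9 = 175.77, netting -96.57.
Gain from deviating: -96.57 − 12.8 = -109.37.
The gain is negative, so the low-fitness type's incentive-compatibility constraint is satisfied.

-109.37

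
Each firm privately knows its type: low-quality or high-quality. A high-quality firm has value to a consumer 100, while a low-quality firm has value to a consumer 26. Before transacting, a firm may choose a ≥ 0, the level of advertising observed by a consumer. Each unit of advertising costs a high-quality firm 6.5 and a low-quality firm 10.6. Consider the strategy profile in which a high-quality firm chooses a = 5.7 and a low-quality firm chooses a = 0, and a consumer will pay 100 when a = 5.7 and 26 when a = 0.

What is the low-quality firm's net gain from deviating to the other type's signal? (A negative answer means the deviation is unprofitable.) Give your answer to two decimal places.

13.58

Playing a = 0 the low-quality firm receives 26.
Deviating to a = 5.7 brings payment 100 at cost 10.6 × 5.7 = 60.42, netting 39.58.
Gain from deviating: 39.58 − 26 = 13.58.
The gain is positive, so the low-quality type's incentive-compatibility constraint is violated — this profile is not a separating equilibrium.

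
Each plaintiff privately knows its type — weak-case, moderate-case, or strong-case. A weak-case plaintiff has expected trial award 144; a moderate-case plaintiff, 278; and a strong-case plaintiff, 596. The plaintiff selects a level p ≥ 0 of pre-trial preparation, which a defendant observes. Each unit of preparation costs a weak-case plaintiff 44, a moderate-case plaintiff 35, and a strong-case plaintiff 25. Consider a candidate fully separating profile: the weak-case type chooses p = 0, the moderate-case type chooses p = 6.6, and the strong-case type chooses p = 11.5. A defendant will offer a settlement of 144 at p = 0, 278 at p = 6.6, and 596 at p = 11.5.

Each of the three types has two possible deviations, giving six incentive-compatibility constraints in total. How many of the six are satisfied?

4

Weak-case (own payoff 144): to p=6.6 gives 278 − 44×6.6 = -12.4 → no gain ✓; to p=11.5 gives 596 − 44×11.5 = 90 → no gain ✓.
Strong-case (own payoff 596 − 25×11.5 = 308.5): to p=0 gives 144 → no gain ✓; to p=6.6 gives 278 − 25×6.6 = 113 → no gain ✓.
Moderate-case (own payoff 278 − 35×6.6 = 47): to p=0 gives 144 → profitable ✗; to p=11.5 gives 596 − 35×11.5 = 193.5 → profitable ✗.
4 of the 6 constraints hold; not an equilibrium.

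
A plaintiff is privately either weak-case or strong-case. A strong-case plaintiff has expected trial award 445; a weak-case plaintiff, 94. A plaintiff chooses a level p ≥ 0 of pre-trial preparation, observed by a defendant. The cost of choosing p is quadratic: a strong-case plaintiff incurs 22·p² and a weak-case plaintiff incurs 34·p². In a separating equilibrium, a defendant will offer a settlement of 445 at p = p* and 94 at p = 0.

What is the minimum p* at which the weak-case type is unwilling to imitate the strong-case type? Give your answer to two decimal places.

3.21

The weak-case type at p = 0 receives 94; imitating at p* yields 445 − 34·p*².
Indifference: 94 = 445 − 34·p*², so p*² = (445 − 94) / 34 ≈ 10.3235.
p* = √10.3235 ≈ 3.21.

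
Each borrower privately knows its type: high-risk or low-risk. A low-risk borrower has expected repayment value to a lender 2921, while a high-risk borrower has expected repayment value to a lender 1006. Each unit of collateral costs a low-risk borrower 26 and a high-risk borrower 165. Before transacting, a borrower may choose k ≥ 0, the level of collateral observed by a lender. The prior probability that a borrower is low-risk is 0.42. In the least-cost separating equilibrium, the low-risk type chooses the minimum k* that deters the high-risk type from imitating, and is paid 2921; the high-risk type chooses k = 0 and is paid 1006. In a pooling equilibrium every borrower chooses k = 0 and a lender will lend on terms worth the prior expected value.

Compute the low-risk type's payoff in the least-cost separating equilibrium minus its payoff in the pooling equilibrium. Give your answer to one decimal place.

808.9

Least-cost separating signal: k* solves 1006 = 2921 − 165·k*, so k* = (2921 − 1006)/165 ≈ 11.6061.
Low-risk type's separating payoff: 2921 − 26 × k* = 2921 − 26 × (2921 − 1006)/165 = 2921 − 49790/165 ≈ 2619.242.
Pooling payoff: 0.42 × 2921 + 0.58 × 1006 = 1810.3.
Difference: 2619.242 − 1810.3 = 808.942, i.e. 808.9 to one decimal place.
The low-risk type prefers to separate.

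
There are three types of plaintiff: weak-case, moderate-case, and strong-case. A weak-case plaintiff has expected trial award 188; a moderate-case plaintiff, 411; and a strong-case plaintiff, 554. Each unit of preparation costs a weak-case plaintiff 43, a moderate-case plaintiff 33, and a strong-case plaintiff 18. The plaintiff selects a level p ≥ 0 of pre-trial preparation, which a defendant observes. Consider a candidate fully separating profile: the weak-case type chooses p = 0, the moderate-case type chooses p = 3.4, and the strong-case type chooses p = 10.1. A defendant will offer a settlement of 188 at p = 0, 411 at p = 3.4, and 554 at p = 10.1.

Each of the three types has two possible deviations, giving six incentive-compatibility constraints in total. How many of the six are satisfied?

Strong-case (own payoff 554 − 18×10.1 = 372.2): to p=0 gives 188 → no gain ✓; to p=3.4 gives 411 − 18×3.4 = 349.8 → no gain ✓.
Weak-case (own payoff 188): to p=3.4 gives 411 − 43×3.4 = 264.8 → profitable ✗; to p=10.1 gives 554 − 43×10.1 = 119.7 → no gain ✓.
Moderate-case (own payoff 411 − 33×3.4 = 298.8): to p=0 gives 188 → no gain ✓; to p=10.1 gives 554 − 33×10.1 = 220.7 → no gain ✓.
5 of the 6 constraints hold; not an equilibrium.

5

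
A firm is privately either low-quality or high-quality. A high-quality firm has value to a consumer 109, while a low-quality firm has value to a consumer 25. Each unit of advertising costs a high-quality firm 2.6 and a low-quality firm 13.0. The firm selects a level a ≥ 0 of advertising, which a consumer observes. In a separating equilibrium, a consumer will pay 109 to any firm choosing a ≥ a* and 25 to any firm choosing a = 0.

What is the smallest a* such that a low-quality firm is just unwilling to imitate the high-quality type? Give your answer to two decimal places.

6.46

A low-quality firm choosing a = 0 receives 25.
Imitating at a* instead would pay 109 at cost 13.0·a*, netting 109 − 13.0·a*.
Indifference: 25 = 109 − 13.0·a*, so a* = (109 − 25) / 13.0 ≈ 6.46.
At a* the low-quality type's incentive constraint just binds; the high-quality type strictly prefers a* since its per-unit cost is lower.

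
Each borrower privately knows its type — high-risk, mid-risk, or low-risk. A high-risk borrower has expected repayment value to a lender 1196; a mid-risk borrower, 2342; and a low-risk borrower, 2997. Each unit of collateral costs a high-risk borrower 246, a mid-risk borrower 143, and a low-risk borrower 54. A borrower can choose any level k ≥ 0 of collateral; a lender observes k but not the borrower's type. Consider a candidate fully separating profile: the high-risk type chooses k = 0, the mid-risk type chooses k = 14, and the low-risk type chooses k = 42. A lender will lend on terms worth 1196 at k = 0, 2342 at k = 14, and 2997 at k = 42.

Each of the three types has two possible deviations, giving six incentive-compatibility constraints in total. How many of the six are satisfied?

Low-risk (own payoff 2997 − 54×42 = 729): to k=0 gives 1196 → profitable ✗; to k=14 gives 2342 − 54×14 = 1586 → profitable ✗.
High-risk (own payoff 1196): to k=14 gives 2342 − 246×14 = -1102 → no gain ✓; to k=42 gives 2997 − 246×42 = -7335 → no gain ✓.
Mid-risk (own payoff 2342 − 143×14 = 340): to k=0 gives 1196 → profitable ✗; to k=42 gives 2997 − 143×42 = -3009 → no gain ✓.
3 of the 6 constraints hold; not an equilibrium.

3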